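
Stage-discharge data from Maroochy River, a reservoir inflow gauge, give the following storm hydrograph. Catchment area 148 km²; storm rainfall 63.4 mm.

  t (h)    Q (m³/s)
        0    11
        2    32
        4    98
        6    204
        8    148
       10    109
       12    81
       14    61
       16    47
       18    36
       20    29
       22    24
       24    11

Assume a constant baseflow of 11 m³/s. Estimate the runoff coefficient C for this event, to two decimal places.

C ≈ 0.57

ΣQ_DR = 748.0 m³/s; V = ΣQ_DR·Δt = 5.386 × 10^6 m³.
Runoff depth d = V / A = 36.39 mm.
C = d / P = 36.39 / 63.4 = 0.57.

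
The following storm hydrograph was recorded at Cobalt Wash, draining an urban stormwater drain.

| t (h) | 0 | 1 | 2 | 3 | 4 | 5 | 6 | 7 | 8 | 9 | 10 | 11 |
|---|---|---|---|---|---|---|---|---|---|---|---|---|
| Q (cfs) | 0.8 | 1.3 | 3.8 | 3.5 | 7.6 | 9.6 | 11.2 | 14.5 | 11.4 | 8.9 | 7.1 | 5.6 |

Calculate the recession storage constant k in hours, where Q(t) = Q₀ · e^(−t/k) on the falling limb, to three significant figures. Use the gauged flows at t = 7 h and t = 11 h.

k ≈ 4.20 h

On the falling limb, Q drops from 14.5 to 5.6 cfs between t = 7 h and t = 11 h (Δt = 4 h).
k = −Δt / ln(Q₂/Q₁) = −4 / ln(5.6/14.5) = 4.20 h.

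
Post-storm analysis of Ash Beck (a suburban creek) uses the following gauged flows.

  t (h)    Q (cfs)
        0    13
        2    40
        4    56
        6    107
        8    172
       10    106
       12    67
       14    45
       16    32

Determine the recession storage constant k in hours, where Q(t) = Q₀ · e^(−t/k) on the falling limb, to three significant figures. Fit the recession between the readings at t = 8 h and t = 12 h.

On the falling limb, Q drops from 172 to 67 cfs between t = 8 h and t = 12 h (Δt = 4 h).
k = −Δt / ln(Q₂/Q₁) = −4 / ln(67/172) = 4.24 h.

k ≈ 4.24 h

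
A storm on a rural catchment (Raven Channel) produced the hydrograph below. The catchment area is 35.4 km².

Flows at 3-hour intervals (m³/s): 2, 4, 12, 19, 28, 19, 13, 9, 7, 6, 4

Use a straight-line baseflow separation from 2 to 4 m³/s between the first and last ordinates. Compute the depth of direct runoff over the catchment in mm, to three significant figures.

d ≈ 27.5 mm

Direct runoff: 0.00, 1.80, 9.60, 16.40, 25.20, 16.00, 9.80, 5.60, 3.40, 2.20, 0.00 m³/s; ΣQ_DR = 90.00 m³/s.
V = ΣQ_DR · Δt = 90.00 × 10800 s = 9.720 × 10^5 m³.
Over A = 35.4 km², depth = V / A = 27.5 mm.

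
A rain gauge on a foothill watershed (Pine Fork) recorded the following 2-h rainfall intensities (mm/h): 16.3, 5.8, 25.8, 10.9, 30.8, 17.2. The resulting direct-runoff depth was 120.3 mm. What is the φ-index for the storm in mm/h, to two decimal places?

φ ≈ 8.17 mm/h

Only the 5 blocks with intensity above φ contribute runoff: 16.3, 25.8, 10.9, 30.8, 17.2 mm/h.
Σ(I−φ)·Δt = d  ⇒  (16.3+25.8+10.9+30.8+17.2 − 5φ)·2 = 120.3
φ = (101.0 − 120.3/2) / 5 = 8.17 mm/h.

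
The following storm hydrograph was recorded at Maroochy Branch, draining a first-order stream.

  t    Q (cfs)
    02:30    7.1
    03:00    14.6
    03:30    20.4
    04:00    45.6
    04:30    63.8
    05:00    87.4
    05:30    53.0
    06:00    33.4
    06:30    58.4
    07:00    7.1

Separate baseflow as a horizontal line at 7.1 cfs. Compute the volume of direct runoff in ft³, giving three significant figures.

V ≈ 5.76 × 10^5 ft³

Direct-runoff ordinates (Q − Q_b): 0.0, 7.5, 13.3, 38.5, 56.7, 80.3, 45.9, 26.3, 51.3, 0.0 cfs.
ΣQ_DR = 319.8 cfs.
With Δt = 0.5 h = 1800 s, V = ΣQ_DR · Δt = 319.8 × 1800 = 5.76 × 10^5 ft³.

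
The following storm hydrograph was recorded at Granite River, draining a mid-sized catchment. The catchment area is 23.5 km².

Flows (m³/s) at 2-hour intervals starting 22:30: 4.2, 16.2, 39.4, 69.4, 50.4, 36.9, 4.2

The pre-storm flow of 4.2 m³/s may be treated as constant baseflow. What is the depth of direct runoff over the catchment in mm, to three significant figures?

d ≈ 58.6 mm

Direct runoff: 0.0, 12.0, 35.2, 65.2, 46.2, 32.7, 0.0 m³/s; ΣQ_DR = 191.3 m³/s.
V = ΣQ_DR · Δt = 191.3 × 7200 s = 1.377 × 10^6 m³.
Over A = 23.5 km², depth = V / A = 58.6 mm.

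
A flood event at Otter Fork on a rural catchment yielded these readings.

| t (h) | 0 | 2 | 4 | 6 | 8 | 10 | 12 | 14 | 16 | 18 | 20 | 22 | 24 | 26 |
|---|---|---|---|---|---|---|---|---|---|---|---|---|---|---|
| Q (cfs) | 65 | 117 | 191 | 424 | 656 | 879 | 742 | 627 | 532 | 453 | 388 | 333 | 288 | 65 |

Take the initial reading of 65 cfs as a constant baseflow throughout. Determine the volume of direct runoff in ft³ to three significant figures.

Direct-runoff ordinates (Q − Q_b): 0.0, 52.0, 126.0, 359.0, 591.0, 814.0, 677.0, 562.0, 467.0, 388.0, 323.0, 268.0, 223.0, 0.0 cfs.
ΣQ_DR = 4850 cfs.
With Δt = 2 h = 7200 s, V = ΣQ_DR · Δt = 4850 × 7200 = 3.49 × 10^7 ft³.

V ≈ 3.49 × 10^7 ft³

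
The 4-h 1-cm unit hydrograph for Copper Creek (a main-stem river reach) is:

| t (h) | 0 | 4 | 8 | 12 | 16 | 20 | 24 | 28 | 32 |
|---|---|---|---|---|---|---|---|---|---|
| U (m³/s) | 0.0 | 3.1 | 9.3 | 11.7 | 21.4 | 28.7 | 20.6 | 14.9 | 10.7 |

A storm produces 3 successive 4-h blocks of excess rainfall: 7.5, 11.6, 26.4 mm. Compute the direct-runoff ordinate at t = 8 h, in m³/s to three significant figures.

By discrete convolution, Q_j = Σ (P_i / 10 mm) · U_{j−i}.
At t = 8 h (j=2): Q = (7.5/10)·9.3 + (11.6/10)·3.1 + (26.4/10)·0.0 = 10.6 m³/s.

Q ≈ 10.6 m³/s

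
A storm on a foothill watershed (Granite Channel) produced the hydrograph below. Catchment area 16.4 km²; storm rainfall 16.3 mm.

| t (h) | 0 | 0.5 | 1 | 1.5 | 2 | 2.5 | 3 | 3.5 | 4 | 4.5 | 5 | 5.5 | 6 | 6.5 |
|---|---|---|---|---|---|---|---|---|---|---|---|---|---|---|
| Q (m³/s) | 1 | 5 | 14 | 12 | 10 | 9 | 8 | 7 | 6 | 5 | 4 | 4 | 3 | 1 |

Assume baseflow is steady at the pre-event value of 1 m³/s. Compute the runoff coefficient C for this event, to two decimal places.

C ≈ 0.51

ΣQ_DR = 75.00 m³/s; V = ΣQ_DR·Δt = 1.350 × 10^5 m³.
Runoff depth d = V / A = 8.232 mm.
C = d / P = 8.232 / 16.3 = 0.51.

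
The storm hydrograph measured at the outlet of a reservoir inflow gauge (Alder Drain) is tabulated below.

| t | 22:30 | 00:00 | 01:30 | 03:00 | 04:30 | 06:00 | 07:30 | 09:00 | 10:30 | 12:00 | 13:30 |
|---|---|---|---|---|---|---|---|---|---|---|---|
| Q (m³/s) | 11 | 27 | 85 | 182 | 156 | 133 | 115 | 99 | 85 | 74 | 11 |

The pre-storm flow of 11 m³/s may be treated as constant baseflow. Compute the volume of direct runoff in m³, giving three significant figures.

V ≈ 4.63 × 10^6 m³

Direct-runoff ordinates (Q − Q_b): 0.0, 16.0, 74.0, 171.0, 145.0, 122.0, 104.0, 88.0, 74.0, 63.0, 0.0 m³/s.
ΣQ_DR = 857.0 m³/s.
With Δt = 1.5 h = 5400 s, V = ΣQ_DR · Δt = 857.0 × 5400 = 4.63 × 10^6 m³.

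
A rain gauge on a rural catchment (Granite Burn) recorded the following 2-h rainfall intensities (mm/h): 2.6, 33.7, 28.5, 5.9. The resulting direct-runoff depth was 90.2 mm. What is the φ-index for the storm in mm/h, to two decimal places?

φ ≈ 8.55 mm/h

Only the 2 blocks with intensity above φ contribute runoff: 33.7, 28.5 mm/h.
Σ(I−φ)·Δt = d  ⇒  (33.7+28.5 − 2φ)·2 = 90.2
φ = (62.20 − 90.2/2) / 2 = 8.55 mm/h.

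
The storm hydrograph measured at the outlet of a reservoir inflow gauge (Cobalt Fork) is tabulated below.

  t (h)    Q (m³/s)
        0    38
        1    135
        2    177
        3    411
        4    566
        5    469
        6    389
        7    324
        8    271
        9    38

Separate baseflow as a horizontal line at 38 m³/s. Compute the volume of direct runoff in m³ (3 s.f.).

Direct-runoff ordinates (Q − Q_b): 0.0, 97.0, 139.0, 373.0, 528.0, 431.0, 351.0, 286.0, 233.0, 0.0 m³/s.
ΣQ_DR = 2438 m³/s.
With Δt = 1 h = 3600 s, V = ΣQ_DR · Δt = 2438 × 3600 = 8.78 × 10^6 m³.

V ≈ 8.78 × 10^6 m³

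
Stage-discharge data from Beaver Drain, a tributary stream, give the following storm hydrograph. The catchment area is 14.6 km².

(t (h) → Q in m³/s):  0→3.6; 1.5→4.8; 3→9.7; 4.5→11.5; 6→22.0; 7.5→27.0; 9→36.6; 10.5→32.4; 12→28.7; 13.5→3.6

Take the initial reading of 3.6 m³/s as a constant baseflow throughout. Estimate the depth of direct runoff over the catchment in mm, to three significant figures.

Direct runoff: 0.0, 1.2, 6.1, 7.9, 18.4, 23.4, 33.0, 28.8, 25.1, 0.0 m³/s; ΣQ_DR = 143.9 m³/s.
V = ΣQ_DR · Δt = 143.9 × 5400 s = 7.771 × 10^5 m³.
Over A = 14.6 km², depth = V / A = 53.2 mm.

d ≈ 53.2 mm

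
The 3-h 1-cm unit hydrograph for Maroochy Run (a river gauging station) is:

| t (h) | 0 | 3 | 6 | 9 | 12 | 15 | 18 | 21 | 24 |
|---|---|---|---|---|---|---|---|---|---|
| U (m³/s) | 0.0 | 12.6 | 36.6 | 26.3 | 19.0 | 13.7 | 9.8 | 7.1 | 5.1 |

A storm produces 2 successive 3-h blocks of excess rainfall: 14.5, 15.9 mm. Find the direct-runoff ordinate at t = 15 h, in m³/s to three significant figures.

Q ≈ 50.1 m³/s

By discrete convolution, Q_j = Σ (P_i / 10 mm) · U_{j−i}.
At t = 15 h (j=5): Q = (14.5/10)·13.7 + (15.9/10)·19.0 = 50.1 m³/s.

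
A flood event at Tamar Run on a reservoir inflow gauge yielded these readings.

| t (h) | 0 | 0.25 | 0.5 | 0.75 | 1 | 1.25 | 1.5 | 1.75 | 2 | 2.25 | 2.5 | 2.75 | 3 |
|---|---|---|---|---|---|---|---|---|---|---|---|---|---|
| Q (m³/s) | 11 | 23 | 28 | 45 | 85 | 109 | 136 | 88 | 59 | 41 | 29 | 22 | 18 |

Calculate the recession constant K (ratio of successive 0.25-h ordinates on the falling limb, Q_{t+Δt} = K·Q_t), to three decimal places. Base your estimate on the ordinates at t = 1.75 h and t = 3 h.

K ≈ 0.728

Using the recession-limb readings at t = 1.75 h and t = 3 h: Q falls from 88 to 18 m³/s over 5 intervals.
K = (Q₂/Q₁)^(1/5) = (18/88)^(1/5) = 0.728.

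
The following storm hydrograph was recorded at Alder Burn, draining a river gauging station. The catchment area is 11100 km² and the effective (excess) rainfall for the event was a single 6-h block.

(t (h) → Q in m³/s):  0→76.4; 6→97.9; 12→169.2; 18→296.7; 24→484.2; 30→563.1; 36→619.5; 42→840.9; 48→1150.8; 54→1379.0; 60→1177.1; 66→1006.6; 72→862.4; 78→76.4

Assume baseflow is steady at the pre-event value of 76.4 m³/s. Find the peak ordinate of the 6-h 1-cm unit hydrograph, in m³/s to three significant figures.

Direct runoff: 0.0, 21.5, 92.8, 220.3, 407.8, 486.7, 543.1, 764.5, 1074.4, 1302.6, 1100.7, 930.2, 786.0, 0.0 m³/s; ΣQ_DR = 7731 m³/s, peak = 1302.6 m³/s.
Runoff depth d = ΣQ_DR·Δt / A = 7731 × 21600 / (11100 km²) = 15.04 mm.
The 1-cm UH is the DRH scaled by (10 mm)/d, so U_p = 1302.6 × 10/15.04 = 866 m³/s.

U_p ≈ 866 m³/s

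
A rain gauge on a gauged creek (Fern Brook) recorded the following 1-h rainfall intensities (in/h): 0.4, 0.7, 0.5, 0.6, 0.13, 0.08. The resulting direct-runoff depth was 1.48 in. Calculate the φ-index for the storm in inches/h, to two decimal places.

φ ≈ 0.18 in/h

Only the 4 blocks with intensity above φ contribute runoff: 0.4, 0.7, 0.5, 0.6 in/h.
Σ(I−φ)·Δt = d  ⇒  (0.4+0.7+0.5+0.6 − 4φ)·1 = 1.48
φ = (2.200 − 1.48/1) / 4 = 0.18 in/h.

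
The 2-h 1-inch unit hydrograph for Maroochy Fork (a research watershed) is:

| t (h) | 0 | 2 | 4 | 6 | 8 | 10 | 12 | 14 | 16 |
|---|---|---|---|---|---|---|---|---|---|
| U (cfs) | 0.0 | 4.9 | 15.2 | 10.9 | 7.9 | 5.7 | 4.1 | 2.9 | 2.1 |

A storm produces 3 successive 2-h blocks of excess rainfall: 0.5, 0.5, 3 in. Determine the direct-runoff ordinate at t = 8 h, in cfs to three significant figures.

Q ≈ 55.0 cfs

By discrete convolution, Q_j = Σ (P_i / 1 in) · U_{j−i}.
At t = 8 h (j=4): Q = (0.5/1)·7.9 + (0.5/1)·10.9 + (3/1)·15.2 = 55.0 cfs.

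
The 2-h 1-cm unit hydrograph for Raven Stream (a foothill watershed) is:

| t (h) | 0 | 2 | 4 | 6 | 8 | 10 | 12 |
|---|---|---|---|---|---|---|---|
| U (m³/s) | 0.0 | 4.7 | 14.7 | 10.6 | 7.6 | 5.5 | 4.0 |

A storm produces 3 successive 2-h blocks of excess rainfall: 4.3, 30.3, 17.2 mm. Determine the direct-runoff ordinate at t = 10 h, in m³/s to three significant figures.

By discrete convolution, Q_j = Σ (P_i / 10 mm) · U_{j−i}.
At t = 10 h (j=5): Q = (4.3/10)·5.5 + (30.3/10)·7.6 + (17.2/10)·10.6 = 43.6 m³/s.

Q ≈ 43.6 m³/s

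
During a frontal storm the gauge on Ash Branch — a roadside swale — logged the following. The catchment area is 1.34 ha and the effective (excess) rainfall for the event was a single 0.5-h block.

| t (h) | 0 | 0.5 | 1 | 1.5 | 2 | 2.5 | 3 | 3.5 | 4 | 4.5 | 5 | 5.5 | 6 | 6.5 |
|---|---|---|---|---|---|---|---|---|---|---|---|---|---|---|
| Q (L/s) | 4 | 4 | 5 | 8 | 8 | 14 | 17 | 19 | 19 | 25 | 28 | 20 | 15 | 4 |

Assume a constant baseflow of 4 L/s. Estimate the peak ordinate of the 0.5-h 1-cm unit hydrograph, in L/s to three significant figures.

Direct runoff: 0.0, 0.0, 1.0, 4.0, 4.0, 10.0, 13.0, 15.0, 15.0, 21.0, 24.0, 16.0, 11.0, 0.0 L/s; ΣQ_DR = 134.0 L/s, peak = 24.0 L/s.
Runoff depth d = ΣQ_DR·Δt / A = 134.0 × 1800 / (1.34 ha) = 18.00 mm.
The 1-cm UH is the DRH scaled by (10 mm)/d, so U_p = 24.0 × 10/18.00 = 13.3 L/s.

U_p ≈ 13.3 L/s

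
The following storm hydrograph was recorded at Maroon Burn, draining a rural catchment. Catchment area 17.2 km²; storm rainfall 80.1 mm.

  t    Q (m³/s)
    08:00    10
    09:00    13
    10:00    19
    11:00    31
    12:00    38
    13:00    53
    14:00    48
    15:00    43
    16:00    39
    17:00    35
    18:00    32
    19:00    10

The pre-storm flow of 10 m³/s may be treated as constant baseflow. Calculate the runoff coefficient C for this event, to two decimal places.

C ≈ 0.66

ΣQ_DR = 251.0 m³/s; V = ΣQ_DR·Δt = 9.036 × 10^5 m³.
Runoff depth d = V / A = 52.53 mm.
C = d / P = 52.53 / 80.1 = 0.66.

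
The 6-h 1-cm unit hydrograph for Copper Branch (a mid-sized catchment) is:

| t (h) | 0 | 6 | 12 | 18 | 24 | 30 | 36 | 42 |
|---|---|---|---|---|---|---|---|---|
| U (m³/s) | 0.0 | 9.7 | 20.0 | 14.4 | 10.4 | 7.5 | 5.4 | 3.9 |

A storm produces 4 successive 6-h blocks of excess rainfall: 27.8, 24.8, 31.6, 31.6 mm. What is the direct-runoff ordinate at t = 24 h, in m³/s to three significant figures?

By discrete convolution, Q_j = Σ (P_i / 10 mm) · U_{j−i}.
At t = 24 h (j=4): Q = (27.8/10)·10.4 + (24.8/10)·14.4 + (31.6/10)·20.0 + (31.6/10)·9.7 = 158 m³/s.

Q ≈ 158 m³/s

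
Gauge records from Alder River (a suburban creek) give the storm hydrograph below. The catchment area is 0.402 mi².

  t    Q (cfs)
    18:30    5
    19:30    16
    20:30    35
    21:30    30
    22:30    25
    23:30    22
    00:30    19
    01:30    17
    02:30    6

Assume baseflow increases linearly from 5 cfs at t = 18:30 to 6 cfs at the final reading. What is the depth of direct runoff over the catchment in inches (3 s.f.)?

Direct runoff: 0.00, 10.88, 29.75, 24.62, 19.50, 16.38, 13.25, 11.12, 0.00 cfs; ΣQ_DR = 125.5 cfs.
V = ΣQ_DR · Δt = 125.5 × 3600 s = 4.518 × 10^5 ft³.
Over A = 0.402 mi², depth = V / A = 0.484 in.

d ≈ 0.484 in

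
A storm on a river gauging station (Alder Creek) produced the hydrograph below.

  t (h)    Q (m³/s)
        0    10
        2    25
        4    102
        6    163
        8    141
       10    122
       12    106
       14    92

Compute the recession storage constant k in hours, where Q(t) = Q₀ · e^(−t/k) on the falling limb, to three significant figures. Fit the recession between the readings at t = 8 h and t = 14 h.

k ≈ 14.1 h

On the falling limb, Q drops from 141 to 92 m³/s between t = 8 h and t = 14 h (Δt = 6 h).
k = −Δt / ln(Q₂/Q₁) = −6 / ln(92/141) = 14.1 h.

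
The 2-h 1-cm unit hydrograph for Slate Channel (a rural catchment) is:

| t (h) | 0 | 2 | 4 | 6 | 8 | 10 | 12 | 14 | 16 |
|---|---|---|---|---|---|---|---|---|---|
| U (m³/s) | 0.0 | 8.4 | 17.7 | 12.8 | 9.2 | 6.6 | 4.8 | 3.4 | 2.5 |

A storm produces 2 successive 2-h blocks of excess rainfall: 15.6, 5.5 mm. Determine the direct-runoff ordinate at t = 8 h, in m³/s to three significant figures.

By discrete convolution, Q_j = Σ (P_i / 10 mm) · U_{j−i}.
At t = 8 h (j=4): Q = (15.6/10)·9.2 + (5.5/10)·12.8 = 21.4 m³/s.

Q ≈ 21.4 m³/s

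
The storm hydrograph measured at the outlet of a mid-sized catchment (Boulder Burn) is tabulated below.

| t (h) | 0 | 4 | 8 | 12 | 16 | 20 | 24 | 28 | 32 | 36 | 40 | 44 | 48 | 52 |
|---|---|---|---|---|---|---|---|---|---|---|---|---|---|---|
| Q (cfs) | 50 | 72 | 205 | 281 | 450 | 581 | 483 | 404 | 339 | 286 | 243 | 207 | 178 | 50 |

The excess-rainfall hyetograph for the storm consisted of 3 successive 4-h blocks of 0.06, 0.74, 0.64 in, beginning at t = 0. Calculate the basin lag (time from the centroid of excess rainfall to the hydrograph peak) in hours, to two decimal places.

t_L ≈ 12.39 h

Centroid of excess rainfall: t_c = Σ P_i·t̄_i / ΣP_i = 7.6111 h (block centres at 2, 6, 10 h).
Hydrograph peak occurs at t = 20 h, so basin lag t_L = 20 − 7.6111 = 12.39 h.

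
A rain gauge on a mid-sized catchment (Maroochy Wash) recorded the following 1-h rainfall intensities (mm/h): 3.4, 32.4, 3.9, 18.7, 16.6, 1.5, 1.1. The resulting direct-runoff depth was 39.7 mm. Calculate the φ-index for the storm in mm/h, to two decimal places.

Only the 3 blocks with intensity above φ contribute runoff: 32.4, 18.7, 16.6 mm/h.
Σ(I−φ)·Δt = d  ⇒  (32.4+18.7+16.6 − 3φ)·1 = 39.7
φ = (67.70 − 39.7/1) / 3 = 9.33 mm/h.

φ ≈ 9.33 mm/h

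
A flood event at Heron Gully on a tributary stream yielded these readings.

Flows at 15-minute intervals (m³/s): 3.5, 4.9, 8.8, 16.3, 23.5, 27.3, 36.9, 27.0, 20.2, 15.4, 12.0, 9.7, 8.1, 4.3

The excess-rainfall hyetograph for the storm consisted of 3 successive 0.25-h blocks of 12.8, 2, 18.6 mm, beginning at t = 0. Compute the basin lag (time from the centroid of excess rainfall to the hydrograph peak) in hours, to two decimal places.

t_L ≈ 1.08 h

Centroid of excess rainfall: t_c = Σ P_i·t̄_i / ΣP_i = 0.4184 h (block centres at 0.125, 0.375, 0.625 h).
Hydrograph peak occurs at t = 1.5 h, so basin lag t_L = 1.5 − 0.4184 = 1.08 h.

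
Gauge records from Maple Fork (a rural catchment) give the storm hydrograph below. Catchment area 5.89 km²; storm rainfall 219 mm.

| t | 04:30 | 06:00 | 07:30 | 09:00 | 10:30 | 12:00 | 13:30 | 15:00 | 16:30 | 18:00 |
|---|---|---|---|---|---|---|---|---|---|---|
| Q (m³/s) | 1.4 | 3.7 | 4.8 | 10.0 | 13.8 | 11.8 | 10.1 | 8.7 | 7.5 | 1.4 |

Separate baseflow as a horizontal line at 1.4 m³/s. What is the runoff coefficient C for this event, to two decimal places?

C ≈ 0.25

ΣQ_DR = 59.20 m³/s; V = ΣQ_DR·Δt = 3.197 × 10^5 m³.
Runoff depth d = V / A = 54.28 mm.
C = d / P = 54.28 / 219 = 0.25.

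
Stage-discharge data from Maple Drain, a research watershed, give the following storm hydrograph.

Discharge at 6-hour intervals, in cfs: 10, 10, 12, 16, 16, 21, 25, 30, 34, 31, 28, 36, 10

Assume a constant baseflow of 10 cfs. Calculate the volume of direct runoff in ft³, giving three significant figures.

V ≈ 3.22 × 10^6 ft³

Direct-runoff ordinates (Q − Q_b): 0.0, 0.0, 2.0, 6.0, 6.0, 11.0, 15.0, 20.0, 24.0, 21.0, 18.0, 26.0, 0.0 cfs.
ΣQ_DR = 149.0 cfs.
With Δt = 6 h = 21600 s, V = ΣQ_DR · Δt = 149.0 × 21600 = 3.22 × 10^6 ft³.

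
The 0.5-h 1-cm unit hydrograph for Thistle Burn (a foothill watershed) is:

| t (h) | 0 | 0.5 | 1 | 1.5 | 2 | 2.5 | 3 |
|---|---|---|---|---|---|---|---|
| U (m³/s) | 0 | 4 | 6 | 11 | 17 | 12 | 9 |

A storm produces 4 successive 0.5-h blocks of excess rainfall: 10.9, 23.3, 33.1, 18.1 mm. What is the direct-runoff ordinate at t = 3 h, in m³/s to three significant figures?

Q ≈ 114 m³/s

By discrete convolution, Q_j = Σ (P_i / 10 mm) · U_{j−i}.
At t = 3 h (j=6): Q = (10.9/10)·9 + (23.3/10)·12 + (33.1/10)·17 + (18.1/10)·11 = 114 m³/s.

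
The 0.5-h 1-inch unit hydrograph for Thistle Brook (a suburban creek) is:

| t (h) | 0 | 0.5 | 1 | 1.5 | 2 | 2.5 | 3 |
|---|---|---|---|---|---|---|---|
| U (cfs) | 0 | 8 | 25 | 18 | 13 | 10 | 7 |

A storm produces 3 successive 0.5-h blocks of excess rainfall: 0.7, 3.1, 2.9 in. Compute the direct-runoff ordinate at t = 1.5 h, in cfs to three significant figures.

By discrete convolution, Q_j = Σ (P_i / 1 in) · U_{j−i}.
At t = 1.5 h (j=3): Q = (0.7/1)·18 + (3.1/1)·25 + (2.9/1)·8 = 113 cfs.

Q ≈ 113 cfs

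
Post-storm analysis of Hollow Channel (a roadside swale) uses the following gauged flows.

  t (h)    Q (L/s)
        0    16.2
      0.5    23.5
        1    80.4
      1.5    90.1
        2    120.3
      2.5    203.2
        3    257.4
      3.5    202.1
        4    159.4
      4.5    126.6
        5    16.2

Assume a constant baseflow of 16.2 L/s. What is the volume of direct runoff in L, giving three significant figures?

Direct-runoff ordinates (Q − Q_b): 0.0, 7.3, 64.2, 73.9, 104.1, 187.0, 241.2, 185.9, 143.2, 110.4, 0.0 L/s.
ΣQ_DR = 1117 L/s.
With Δt = 0.5 h = 1800 s, V = ΣQ_DR · Δt = 1117 × 1800 = 2.01 × 10^6 L.

V ≈ 2.01 × 10^6 L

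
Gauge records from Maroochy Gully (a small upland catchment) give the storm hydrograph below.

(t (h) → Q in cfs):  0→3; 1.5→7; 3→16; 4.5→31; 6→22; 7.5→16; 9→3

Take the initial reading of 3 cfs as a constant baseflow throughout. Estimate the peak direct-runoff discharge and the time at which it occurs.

Subtracting baseflow gives direct-runoff ordinates: 0.0, 4.0, 13.0, 28.0, 19.0, 13.0, 0.0 cfs.
The maximum is 28.0 cfs, occurring at the reading for t = 4.5 h.

Q_p = 28.0 cfs at t = 4.5 h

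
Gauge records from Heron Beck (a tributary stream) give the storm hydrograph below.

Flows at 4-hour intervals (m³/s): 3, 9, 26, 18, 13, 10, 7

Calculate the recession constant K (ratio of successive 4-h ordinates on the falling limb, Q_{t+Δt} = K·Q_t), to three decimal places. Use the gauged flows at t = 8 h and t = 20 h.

Using the recession-limb readings at t = 8 h and t = 20 h: Q falls from 26 to 10 m³/s over 3 intervals.
K = (Q₂/Q₁)^(1/3) = (10/26)^(1/3) = 0.727.

K ≈ 0.727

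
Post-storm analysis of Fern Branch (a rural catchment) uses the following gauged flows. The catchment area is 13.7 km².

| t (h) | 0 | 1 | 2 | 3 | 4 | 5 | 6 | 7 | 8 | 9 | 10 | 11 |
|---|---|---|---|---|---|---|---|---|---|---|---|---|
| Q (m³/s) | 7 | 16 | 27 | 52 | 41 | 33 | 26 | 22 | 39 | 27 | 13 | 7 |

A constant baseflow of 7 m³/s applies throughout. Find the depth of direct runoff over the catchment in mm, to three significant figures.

d ≈ 59.4 mm

Direct runoff: 0.0, 9.0, 20.0, 45.0, 34.0, 26.0, 19.0, 15.0, 32.0, 20.0, 6.0, 0.0 m³/s; ΣQ_DR = 226.0 m³/s.
V = ΣQ_DR · Δt = 226.0 × 3600 s = 8.136 × 10^5 m³.
Over A = 13.7 km², depth = V / A = 59.4 mm.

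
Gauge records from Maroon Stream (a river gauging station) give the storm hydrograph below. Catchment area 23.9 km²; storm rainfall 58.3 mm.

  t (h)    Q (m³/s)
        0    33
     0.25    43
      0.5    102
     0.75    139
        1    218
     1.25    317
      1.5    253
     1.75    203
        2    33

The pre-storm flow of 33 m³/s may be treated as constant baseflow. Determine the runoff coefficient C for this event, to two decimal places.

C ≈ 0.67

ΣQ_DR = 1044 m³/s; V = ΣQ_DR·Δt = 9.396 × 10^5 m³.
Runoff depth d = V / A = 39.31 mm.
C = d / P = 39.31 / 58.3 = 0.67.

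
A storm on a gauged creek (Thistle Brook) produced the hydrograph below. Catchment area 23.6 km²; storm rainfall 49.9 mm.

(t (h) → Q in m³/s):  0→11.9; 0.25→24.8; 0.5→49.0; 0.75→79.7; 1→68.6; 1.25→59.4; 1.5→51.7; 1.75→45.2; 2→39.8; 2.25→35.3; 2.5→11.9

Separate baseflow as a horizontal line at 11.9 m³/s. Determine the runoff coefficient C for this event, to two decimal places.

ΣQ_DR = 346.4 m³/s; V = ΣQ_DR·Δt = 3.118 × 10^5 m³.
Runoff depth d = V / A = 13.21 mm.
C = d / P = 13.21 / 49.9 = 0.26.

C ≈ 0.26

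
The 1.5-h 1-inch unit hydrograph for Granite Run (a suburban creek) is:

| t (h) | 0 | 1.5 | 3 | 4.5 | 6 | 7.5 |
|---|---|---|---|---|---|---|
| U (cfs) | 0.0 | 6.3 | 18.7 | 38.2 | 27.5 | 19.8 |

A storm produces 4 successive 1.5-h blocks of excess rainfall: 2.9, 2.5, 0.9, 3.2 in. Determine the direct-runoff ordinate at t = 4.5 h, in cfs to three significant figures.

Q ≈ 163 cfs

By discrete convolution, Q_j = Σ (P_i / 1 in) · U_{j−i}.
At t = 4.5 h (j=3): Q = (2.9/1)·38.2 + (2.5/1)·18.7 + (0.9/1)·6.3 + (3.2/1)·0.0 = 163 cfs.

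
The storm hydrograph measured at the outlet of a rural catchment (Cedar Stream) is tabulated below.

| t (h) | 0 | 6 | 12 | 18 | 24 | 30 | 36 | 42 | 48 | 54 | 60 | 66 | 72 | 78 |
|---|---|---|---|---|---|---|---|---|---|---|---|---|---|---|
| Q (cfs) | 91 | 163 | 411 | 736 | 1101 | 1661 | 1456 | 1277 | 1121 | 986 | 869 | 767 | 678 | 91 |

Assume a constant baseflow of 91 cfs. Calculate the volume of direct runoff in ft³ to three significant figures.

Direct-runoff ordinates (Q − Q_b): 0.0, 72.0, 320.0, 645.0, 1010.0, 1570.0, 1365.0, 1186.0, 1030.0, 895.0, 778.0, 676.0, 587.0, 0.0 cfs.
ΣQ_DR = 10130 cfs.
With Δt = 6 h = 21600 s, V = ΣQ_DR · Δt = 10130 × 21600 = 2.19 × 10^8 ft³.

V ≈ 2.19 × 10^8 ft³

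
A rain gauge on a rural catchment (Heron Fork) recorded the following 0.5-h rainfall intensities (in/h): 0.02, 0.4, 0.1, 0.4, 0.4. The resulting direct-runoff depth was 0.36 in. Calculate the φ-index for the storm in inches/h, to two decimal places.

φ ≈ 0.16 in/h

Only the 3 blocks with intensity above φ contribute runoff: 0.4, 0.4, 0.4 in/h.
Σ(I−φ)·Δt = d  ⇒  (0.4+0.4+0.4 − 3φ)·0.5 = 0.36
φ = (1.200 − 0.36/0.5) / 3 = 0.16 in/h.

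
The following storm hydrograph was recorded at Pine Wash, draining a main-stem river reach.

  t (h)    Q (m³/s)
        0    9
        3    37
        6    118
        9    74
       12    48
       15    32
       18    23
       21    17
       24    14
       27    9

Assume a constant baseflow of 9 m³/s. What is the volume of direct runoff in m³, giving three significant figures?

V ≈ 3.14 × 10^6 m³

Direct-runoff ordinates (Q − Q_b): 0.0, 28.0, 109.0, 65.0, 39.0, 23.0, 14.0, 8.0, 5.0, 0.0 m³/s.
ΣQ_DR = 291.0 m³/s.
With Δt = 3 h = 10800 s, V = ΣQ_DR · Δt = 291.0 × 10800 = 3.14 × 10^6 m³.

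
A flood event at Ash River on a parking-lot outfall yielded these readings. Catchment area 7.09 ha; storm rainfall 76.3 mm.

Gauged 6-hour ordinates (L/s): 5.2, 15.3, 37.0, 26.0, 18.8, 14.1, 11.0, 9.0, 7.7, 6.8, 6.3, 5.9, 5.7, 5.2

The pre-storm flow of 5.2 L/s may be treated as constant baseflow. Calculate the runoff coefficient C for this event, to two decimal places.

ΣQ_DR = 101.2 L/s; V = ΣQ_DR·Δt = 2.186 × 10^6 L.
Runoff depth d = V / A = 30.83 mm.
C = d / P = 30.83 / 76.3 = 0.40.

C ≈ 0.40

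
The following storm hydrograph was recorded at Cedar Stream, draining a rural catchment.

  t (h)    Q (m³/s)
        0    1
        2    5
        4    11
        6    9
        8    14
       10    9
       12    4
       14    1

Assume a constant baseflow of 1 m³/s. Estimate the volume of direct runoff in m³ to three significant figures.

Direct-runoff ordinates (Q − Q_b): 0.0, 4.0, 10.0, 8.0, 13.0, 8.0, 3.0, 0.0 m³/s.
ΣQ_DR = 46.00 m³/s.
With Δt = 2 h = 7200 s, V = ΣQ_DR · Δt = 46.00 × 7200 = 3.31 × 10^5 m³.

V ≈ 3.31 × 10^5 m³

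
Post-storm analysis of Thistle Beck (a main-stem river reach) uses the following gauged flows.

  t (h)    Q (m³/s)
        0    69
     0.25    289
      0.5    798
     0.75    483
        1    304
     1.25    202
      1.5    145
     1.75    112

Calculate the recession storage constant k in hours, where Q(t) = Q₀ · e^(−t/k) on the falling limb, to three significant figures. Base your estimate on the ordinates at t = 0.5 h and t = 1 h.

On the falling limb, Q drops from 798 to 304 m³/s between t = 0.5 h and t = 1 h (Δt = 0.5 h).
k = −Δt / ln(Q₂/Q₁) = −0.5 / ln(304/798) = 0.518 h.

k ≈ 0.518 h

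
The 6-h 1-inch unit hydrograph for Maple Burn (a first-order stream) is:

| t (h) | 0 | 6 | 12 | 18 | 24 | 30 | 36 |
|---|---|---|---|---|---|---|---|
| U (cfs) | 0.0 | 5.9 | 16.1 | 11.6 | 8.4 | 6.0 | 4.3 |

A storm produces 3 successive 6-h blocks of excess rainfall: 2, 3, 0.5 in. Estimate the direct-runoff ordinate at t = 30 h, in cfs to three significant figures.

Q ≈ 43.0 cfs

By discrete convolution, Q_j = Σ (P_i / 1 in) · U_{j−i}.
At t = 30 h (j=5): Q = (2/1)·6.0 + (3/1)·8.4 + (0.5/1)·11.6 = 43.0 cfs.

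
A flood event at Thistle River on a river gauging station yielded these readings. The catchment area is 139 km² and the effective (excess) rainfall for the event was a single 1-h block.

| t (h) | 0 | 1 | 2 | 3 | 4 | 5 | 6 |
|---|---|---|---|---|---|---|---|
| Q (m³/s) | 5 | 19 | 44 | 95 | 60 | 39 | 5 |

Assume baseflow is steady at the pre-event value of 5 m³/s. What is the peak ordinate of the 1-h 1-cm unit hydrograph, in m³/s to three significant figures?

Direct runoff: 0.0, 14.0, 39.0, 90.0, 55.0, 34.0, 0.0 m³/s; ΣQ_DR = 232.0 m³/s, peak = 90.0 m³/s.
Runoff depth d = ΣQ_DR·Δt / A = 232.0 × 3600 / (139 km²) = 6.009 mm.
The 1-cm UH is the DRH scaled by (10 mm)/d, so U_p = 90.0 × 10/6.009 = 150 m³/s.

U_p ≈ 150 m³/s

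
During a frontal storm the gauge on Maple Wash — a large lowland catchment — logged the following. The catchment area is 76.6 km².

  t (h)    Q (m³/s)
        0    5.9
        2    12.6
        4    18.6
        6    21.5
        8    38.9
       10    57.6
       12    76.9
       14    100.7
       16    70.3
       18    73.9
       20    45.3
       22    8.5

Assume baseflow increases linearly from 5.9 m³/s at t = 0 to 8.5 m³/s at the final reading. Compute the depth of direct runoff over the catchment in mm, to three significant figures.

d ≈ 41.8 mm

Direct runoff: 0.00, 6.46, 12.23, 14.89, 32.05, 50.52, 69.58, 93.15, 62.51, 65.87, 37.04, 0.00 m³/s; ΣQ_DR = 444.3 m³/s.
V = ΣQ_DR · Δt = 444.3 × 7200 s = 3.199 × 10^6 m³.
Over A = 76.6 km², depth = V / A = 41.8 mm.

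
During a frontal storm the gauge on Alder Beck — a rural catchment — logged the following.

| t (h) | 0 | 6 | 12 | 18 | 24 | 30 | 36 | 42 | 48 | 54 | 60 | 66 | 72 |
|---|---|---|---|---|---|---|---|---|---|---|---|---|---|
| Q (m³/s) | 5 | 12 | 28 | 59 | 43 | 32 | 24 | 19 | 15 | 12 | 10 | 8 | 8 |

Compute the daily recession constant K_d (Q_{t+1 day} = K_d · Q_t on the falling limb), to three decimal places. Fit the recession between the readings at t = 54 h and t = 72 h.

Between t = 54 h and t = 72 h the flow falls from 12 to 8 m³/s over 3×6 h = 18 h.
Per-interval ratio K = (8/12)^(1/3) = 0.8736; K_d = K^(24/6) = 0.582.

K_d ≈ 0.582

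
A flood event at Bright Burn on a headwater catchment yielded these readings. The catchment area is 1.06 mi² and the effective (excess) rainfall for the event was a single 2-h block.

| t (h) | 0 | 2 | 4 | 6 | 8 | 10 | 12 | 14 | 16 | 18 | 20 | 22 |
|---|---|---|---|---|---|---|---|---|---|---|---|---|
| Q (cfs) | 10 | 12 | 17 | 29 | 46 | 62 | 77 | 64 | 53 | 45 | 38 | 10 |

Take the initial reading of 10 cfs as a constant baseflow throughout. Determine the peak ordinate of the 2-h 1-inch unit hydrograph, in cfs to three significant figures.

Direct runoff: 0.0, 2.0, 7.0, 19.0, 36.0, 52.0, 67.0, 54.0, 43.0, 35.0, 28.0, 0.0 cfs; ΣQ_DR = 343.0 cfs, peak = 67.0 cfs.
Runoff depth d = ΣQ_DR·Δt / A = 343.0 × 7200 / (1.06 mi²) = 1.003 in.
The 1-inch UH is the DRH scaled by (1 in)/d, so U_p = 67.0 × 1/1.003 = 66.8 cfs.

U_p ≈ 66.8 cfs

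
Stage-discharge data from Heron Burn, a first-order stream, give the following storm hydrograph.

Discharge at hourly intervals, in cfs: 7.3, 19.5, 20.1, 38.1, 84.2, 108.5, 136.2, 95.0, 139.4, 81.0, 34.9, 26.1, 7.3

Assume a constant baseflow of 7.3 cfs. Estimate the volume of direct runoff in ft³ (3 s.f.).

V ≈ 2.53 × 10^6 ft³

Direct-runoff ordinates (Q − Q_b): 0.0, 12.2, 12.8, 30.8, 76.9, 101.2, 128.9, 87.7, 132.1, 73.7, 27.6, 18.8, 0.0 cfs.
ΣQ_DR = 702.7 cfs.
With Δt = 1 h = 3600 s, V = ΣQ_DR · Δt = 702.7 × 3600 = 2.53 × 10^6 ft³.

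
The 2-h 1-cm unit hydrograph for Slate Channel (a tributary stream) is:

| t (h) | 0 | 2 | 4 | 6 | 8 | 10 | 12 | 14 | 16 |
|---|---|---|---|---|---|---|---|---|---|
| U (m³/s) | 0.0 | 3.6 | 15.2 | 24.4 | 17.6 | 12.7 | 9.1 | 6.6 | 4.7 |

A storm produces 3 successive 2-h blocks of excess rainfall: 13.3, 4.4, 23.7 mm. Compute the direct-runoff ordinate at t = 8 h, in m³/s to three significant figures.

By discrete convolution, Q_j = Σ (P_i / 10 mm) · U_{j−i}.
At t = 8 h (j=4): Q = (13.3/10)·17.6 + (4.4/10)·24.4 + (23.7/10)·15.2 = 70.2 m³/s.

Q ≈ 70.2 m³/s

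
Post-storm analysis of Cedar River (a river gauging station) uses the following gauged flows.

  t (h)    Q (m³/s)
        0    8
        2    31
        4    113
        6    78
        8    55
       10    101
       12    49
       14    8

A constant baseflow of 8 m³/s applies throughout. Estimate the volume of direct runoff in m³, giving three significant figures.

V ≈ 2.73 × 10^6 m³

Direct-runoff ordinates (Q − Q_b): 0.0, 23.0, 105.0, 70.0, 47.0, 93.0, 41.0, 0.0 m³/s.
ΣQ_DR = 379.0 m³/s.
With Δt = 2 h = 7200 s, V = ΣQ_DR · Δt = 379.0 × 7200 = 2.73 × 10^6 m³.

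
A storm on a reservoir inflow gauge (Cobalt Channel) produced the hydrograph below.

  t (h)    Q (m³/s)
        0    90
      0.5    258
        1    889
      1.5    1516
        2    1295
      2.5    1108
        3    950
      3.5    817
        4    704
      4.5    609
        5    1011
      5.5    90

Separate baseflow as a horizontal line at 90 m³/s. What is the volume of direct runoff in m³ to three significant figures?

V ≈ 1.49 × 10^7 m³

Direct-runoff ordinates (Q − Q_b): 0.0, 168.0, 799.0, 1426.0, 1205.0, 1018.0, 860.0, 727.0, 614.0, 519.0, 921.0, 0.0 m³/s.
ΣQ_DR = 8257 m³/s.
With Δt = 0.5 h = 1800 s, V = ΣQ_DR · Δt = 8257 × 1800 = 1.49 × 10^7 m³.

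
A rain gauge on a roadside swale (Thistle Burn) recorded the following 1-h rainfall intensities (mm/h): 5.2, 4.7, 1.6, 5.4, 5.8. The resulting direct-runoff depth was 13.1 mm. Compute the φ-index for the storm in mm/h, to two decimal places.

Only the 4 blocks with intensity above φ contribute runoff: 5.2, 4.7, 5.4, 5.8 mm/h.
Σ(I−φ)·Δt = d  ⇒  (5.2+4.7+5.4+5.8 − 4φ)·1 = 13.1
φ = (21.10 − 13.1/1) / 4 = 2.00 mm/h.

φ ≈ 2.00 mm/h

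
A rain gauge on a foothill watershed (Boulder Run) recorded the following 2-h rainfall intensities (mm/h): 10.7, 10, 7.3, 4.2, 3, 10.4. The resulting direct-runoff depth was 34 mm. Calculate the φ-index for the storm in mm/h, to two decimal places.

φ ≈ 5.35 mm/h

Only the 4 blocks with intensity above φ contribute runoff: 10.7, 10, 7.3, 10.4 mm/h.
Σ(I−φ)·Δt = d  ⇒  (10.7+10+7.3+10.4 − 4φ)·2 = 34
φ = (38.40 − 34/2) / 4 = 5.35 mm/h.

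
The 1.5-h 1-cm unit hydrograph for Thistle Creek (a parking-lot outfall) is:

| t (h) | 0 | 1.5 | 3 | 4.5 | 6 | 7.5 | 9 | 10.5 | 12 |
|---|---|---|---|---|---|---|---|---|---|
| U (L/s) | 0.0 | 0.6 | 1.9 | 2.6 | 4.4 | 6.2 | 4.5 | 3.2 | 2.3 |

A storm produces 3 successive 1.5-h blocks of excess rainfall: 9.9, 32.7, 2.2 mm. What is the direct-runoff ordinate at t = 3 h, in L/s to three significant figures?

By discrete convolution, Q_j = Σ (P_i / 10 mm) · U_{j−i}.
At t = 3 h (j=2): Q = (9.9/10)·1.9 + (32.7/10)·0.6 + (2.2/10)·0.0 = 3.84 L/s.

Q ≈ 3.84 L/s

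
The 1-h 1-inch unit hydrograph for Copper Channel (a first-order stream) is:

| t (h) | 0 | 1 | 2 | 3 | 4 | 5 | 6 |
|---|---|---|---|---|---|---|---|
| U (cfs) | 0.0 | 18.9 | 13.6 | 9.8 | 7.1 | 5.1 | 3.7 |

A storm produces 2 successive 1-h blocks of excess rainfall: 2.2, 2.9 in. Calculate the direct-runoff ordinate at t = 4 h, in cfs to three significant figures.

Q ≈ 44.0 cfs

By discrete convolution, Q_j = Σ (P_i / 1 in) · U_{j−i}.
At t = 4 h (j=4): Q = (2.2/1)·7.1 + (2.9/1)·9.8 = 44.0 cfs.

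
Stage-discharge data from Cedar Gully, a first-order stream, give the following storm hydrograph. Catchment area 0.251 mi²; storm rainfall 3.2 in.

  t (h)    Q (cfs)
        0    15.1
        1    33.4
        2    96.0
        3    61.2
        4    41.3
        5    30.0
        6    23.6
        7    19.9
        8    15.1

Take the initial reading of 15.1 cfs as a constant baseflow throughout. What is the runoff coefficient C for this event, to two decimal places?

ΣQ_DR = 199.7 cfs; V = ΣQ_DR·Δt = 7.189 × 10^5 ft³.
Runoff depth d = V / A = 1.233 in.
C = d / P = 1.233 / 3.2 = 0.39.

C ≈ 0.39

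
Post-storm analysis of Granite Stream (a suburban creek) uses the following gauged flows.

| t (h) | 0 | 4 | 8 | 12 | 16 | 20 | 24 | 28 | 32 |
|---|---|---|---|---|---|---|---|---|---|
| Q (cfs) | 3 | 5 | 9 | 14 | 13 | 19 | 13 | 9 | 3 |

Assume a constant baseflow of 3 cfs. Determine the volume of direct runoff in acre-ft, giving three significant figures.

V ≈ 20.2 acre-ft

Direct-runoff ordinates (Q − Q_b): 0.0, 2.0, 6.0, 11.0, 10.0, 16.0, 10.0, 6.0, 0.0 cfs.
ΣQ_DR = 61.00 cfs.
With Δt = 4 h = 14400 s, V = ΣQ_DR · Δt = 61.00 × 14400 = 8.78 × 10^5 ft³ = 20.2 acre-ft.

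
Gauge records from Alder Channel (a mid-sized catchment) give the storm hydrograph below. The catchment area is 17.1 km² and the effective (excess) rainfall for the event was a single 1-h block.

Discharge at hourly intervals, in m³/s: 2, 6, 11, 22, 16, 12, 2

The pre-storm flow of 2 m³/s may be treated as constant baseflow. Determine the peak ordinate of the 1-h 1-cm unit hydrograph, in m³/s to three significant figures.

Direct runoff: 0.0, 4.0, 9.0, 20.0, 14.0, 10.0, 0.0 m³/s; ΣQ_DR = 57.00 m³/s, peak = 20.0 m³/s.
Runoff depth d = ΣQ_DR·Δt / A = 57.00 × 3600 / (17.1 km²) = 12.00 mm.
The 1-cm UH is the DRH scaled by (10 mm)/d, so U_p = 20.0 × 10/12.00 = 16.7 m³/s.

U_p ≈ 16.7 m³/s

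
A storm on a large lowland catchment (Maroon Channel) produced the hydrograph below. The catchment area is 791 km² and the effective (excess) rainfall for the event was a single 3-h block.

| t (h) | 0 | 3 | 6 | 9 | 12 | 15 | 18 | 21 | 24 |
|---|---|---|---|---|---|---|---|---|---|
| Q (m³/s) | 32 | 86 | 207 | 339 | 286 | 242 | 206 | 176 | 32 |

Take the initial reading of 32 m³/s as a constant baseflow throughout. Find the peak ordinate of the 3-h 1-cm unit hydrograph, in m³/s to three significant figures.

U_p ≈ 171 m³/s

Direct runoff: 0.0, 54.0, 175.0, 307.0, 254.0, 210.0, 174.0, 144.0, 0.0 m³/s; ΣQ_DR = 1318 m³/s, peak = 307.0 m³/s.
Runoff depth d = ΣQ_DR·Δt / A = 1318 × 10800 / (791 km²) = 18.00 mm.
The 1-cm UH is the DRH scaled by (10 mm)/d, so U_p = 307.0 × 10/18.00 = 171 m³/s.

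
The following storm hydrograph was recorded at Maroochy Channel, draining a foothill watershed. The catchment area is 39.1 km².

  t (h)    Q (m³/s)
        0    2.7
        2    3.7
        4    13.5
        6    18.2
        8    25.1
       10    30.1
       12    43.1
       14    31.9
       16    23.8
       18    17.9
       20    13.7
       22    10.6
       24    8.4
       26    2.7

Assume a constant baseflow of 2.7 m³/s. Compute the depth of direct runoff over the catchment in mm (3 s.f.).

d ≈ 38.2 mm

Direct runoff: 0.0, 1.0, 10.8, 15.5, 22.4, 27.4, 40.4, 29.2, 21.1, 15.2, 11.0, 7.9, 5.7, 0.0 m³/s; ΣQ_DR = 207.6 m³/s.
V = ΣQ_DR · Δt = 207.6 × 7200 s = 1.495 × 10^6 m³.
Over A = 39.1 km², depth = V / A = 38.2 mm.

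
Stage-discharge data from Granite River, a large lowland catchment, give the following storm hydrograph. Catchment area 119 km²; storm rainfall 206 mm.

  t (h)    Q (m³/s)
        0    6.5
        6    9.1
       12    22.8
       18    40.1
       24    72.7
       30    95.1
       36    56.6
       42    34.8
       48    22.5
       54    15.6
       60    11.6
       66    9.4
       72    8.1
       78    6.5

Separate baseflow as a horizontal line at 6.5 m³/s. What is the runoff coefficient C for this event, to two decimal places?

C ≈ 0.28

ΣQ_DR = 320.4 m³/s; V = ΣQ_DR·Δt = 6.921 × 10^6 m³.
Runoff depth d = V / A = 58.16 mm.
C = d / P = 58.16 / 206 = 0.28.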